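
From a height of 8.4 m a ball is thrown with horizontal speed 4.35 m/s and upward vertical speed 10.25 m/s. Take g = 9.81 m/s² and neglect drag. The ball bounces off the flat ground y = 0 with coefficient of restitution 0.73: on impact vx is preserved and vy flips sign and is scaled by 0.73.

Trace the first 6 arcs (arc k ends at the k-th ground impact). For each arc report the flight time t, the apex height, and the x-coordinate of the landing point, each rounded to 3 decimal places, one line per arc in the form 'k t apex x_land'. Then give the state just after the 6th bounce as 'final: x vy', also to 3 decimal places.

1 2.719 13.755 11.830
2 2.445 7.330 22.465
3 1.785 3.906 30.229
4 1.303 2.082 35.896
5 0.951 1.109 40.034
6 0.694 0.591 43.054
final: 43.054 2.486

Arc 1: start y=8.400, vy=10.250 → t=2.719, apex=13.755, x_land=11.830, impact vy=-16.428
  bounce: vy ← 0.73·16.428 = 11.992
Arc 2: start y=0.000, vy=11.992 → t=2.445, apex=7.330, x_land=22.465, impact vy=-11.992
  bounce: vy ← 0.73·11.992 = 8.754
Arc 3: start y=0.000, vy=8.754 → t=1.785, apex=3.906, x_land=30.229, impact vy=-8.754
  bounce: vy ← 0.73·8.754 = 6.391
Arc 4: start y=0.000, vy=6.391 → t=1.303, apex=2.082, x_land=35.896, impact vy=-6.391
  bounce: vy ← 0.73·6.391 = 4.665
Arc 5: start y=0.000, vy=4.665 → t=0.951, apex=1.109, x_land=40.034, impact vy=-4.665
  bounce: vy ← 0.73·4.665 = 3.406
Arc 6: start y=0.000, vy=3.406 → t=0.694, apex=0.591, x_land=43.054, impact vy=-3.406
  bounce: vy ← 0.73·3.406 = 2.486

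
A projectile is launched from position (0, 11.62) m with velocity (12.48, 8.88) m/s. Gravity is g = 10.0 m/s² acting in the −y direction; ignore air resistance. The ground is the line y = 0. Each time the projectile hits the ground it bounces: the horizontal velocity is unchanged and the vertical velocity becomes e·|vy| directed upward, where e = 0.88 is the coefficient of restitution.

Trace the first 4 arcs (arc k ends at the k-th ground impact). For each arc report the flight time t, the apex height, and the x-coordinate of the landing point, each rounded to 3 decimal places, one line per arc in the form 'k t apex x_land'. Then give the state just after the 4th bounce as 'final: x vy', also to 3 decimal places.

Arc 1: start y=11.620, vy=8.880 → t=2.652, apex=15.563, x_land=33.100, impact vy=-17.642
  bounce: vy ← 0.88·17.642 = 15.525
Arc 2: start y=0.000, vy=15.525 → t=3.105, apex=12.052, x_land=71.851, impact vy=-15.525
  bounce: vy ← 0.88·15.525 = 13.662
Arc 3: start y=0.000, vy=13.662 → t=2.732, apex=9.333, x_land=105.952, impact vy=-13.662
  bounce: vy ← 0.88·13.662 = 12.023
Arc 4: start y=0.000, vy=12.023 → t=2.405, apex=7.227, x_land=135.961, impact vy=-12.023
  bounce: vy ← 0.88·12.023 = 10.580

1 2.652 15.563 33.100
2 3.105 12.052 71.851
3 2.732 9.333 105.952
4 2.405 7.227 135.961
final: 135.961 10.580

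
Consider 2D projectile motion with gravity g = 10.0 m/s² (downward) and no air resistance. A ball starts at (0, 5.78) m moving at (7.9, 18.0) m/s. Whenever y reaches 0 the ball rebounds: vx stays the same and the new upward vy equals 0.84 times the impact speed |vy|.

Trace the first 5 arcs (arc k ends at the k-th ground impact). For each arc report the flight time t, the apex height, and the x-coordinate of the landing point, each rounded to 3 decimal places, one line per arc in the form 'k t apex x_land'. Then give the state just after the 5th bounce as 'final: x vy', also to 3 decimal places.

Arc 1: start y=5.780, vy=18.000 → t=3.897, apex=21.980, x_land=30.784, impact vy=-20.967
  bounce: vy ← 0.84·20.967 = 17.612
Arc 2: start y=0.000, vy=17.612 → t=3.522, apex=15.509, x_land=58.611, impact vy=-17.612
  bounce: vy ← 0.84·17.612 = 14.794
Arc 3: start y=0.000, vy=14.794 → t=2.959, apex=10.943, x_land=81.985, impact vy=-14.794
  bounce: vy ← 0.84·14.794 = 12.427
Arc 4: start y=0.000, vy=12.427 → t=2.485, apex=7.722, x_land=101.620, impact vy=-12.427
  bounce: vy ← 0.84·12.427 = 10.439
Arc 5: start y=0.000, vy=10.439 → t=2.088, apex=5.448, x_land=118.113, impact vy=-10.439
  bounce: vy ← 0.84·10.439 = 8.768

1 3.897 21.980 30.784
2 3.522 15.509 58.611
3 2.959 10.943 81.985
4 2.485 7.722 101.620
5 2.088 5.448 118.113
final: 118.113 8.768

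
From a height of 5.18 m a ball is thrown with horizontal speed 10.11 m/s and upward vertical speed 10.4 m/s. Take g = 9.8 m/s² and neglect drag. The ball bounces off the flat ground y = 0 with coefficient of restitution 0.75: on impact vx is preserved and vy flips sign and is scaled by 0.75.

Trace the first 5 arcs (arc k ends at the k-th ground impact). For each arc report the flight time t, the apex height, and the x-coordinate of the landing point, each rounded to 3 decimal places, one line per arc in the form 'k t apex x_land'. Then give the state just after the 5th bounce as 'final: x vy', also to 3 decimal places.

1 2.539 10.698 25.668
2 2.216 6.018 48.076
3 1.662 3.385 64.882
4 1.247 1.904 77.486
5 0.935 1.071 86.940
final: 86.940 3.436

Arc 1: start y=5.180, vy=10.400 → t=2.539, apex=10.698, x_land=25.668, impact vy=-14.481
  bounce: vy ← 0.75·14.481 = 10.860
Arc 2: start y=0.000, vy=10.860 → t=2.216, apex=6.018, x_land=48.076, impact vy=-10.860
  bounce: vy ← 0.75·10.860 = 8.145
Arc 3: start y=0.000, vy=8.145 → t=1.662, apex=3.385, x_land=64.882, impact vy=-8.145
  bounce: vy ← 0.75·8.145 = 6.109
Arc 4: start y=0.000, vy=6.109 → t=1.247, apex=1.904, x_land=77.486, impact vy=-6.109
  bounce: vy ← 0.75·6.109 = 4.582
Arc 5: start y=0.000, vy=4.582 → t=0.935, apex=1.071, x_land=86.940, impact vy=-4.582
  bounce: vy ← 0.75·4.582 = 3.436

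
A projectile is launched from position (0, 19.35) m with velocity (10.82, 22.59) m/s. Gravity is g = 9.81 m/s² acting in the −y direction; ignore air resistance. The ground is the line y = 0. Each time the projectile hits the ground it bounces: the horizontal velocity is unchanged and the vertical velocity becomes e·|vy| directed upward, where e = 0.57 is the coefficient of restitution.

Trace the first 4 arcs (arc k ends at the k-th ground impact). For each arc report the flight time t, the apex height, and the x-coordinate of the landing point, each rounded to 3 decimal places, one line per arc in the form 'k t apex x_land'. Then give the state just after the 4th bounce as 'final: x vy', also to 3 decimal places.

Arc 1: start y=19.350, vy=22.590 → t=5.344, apex=45.360, x_land=57.819, impact vy=-29.832
  bounce: vy ← 0.57·29.832 = 17.004
Arc 2: start y=0.000, vy=17.004 → t=3.467, apex=14.737, x_land=95.329, impact vy=-17.004
  bounce: vy ← 0.57·17.004 = 9.692
Arc 3: start y=0.000, vy=9.692 → t=1.976, apex=4.788, x_land=116.710, impact vy=-9.692
  bounce: vy ← 0.57·9.692 = 5.525
Arc 4: start y=0.000, vy=5.525 → t=1.126, apex=1.556, x_land=128.897, impact vy=-5.525
  bounce: vy ← 0.57·5.525 = 3.149

1 5.344 45.360 57.819
2 3.467 14.737 95.329
3 1.976 4.788 116.710
4 1.126 1.556 128.897
final: 128.897 3.149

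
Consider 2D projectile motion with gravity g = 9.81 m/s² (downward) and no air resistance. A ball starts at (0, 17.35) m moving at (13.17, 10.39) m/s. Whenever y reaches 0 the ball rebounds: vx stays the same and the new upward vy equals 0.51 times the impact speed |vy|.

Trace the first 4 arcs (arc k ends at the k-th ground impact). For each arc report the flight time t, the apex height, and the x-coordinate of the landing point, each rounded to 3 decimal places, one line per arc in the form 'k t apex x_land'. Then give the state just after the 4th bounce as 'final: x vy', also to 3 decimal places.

1 3.218 22.852 42.376
2 2.202 5.944 71.371
3 1.123 1.546 86.159
4 0.573 0.402 93.700
final: 93.700 1.432

Arc 1: start y=17.350, vy=10.390 → t=3.218, apex=22.852, x_land=42.376, impact vy=-21.174
  bounce: vy ← 0.51·21.174 = 10.799
Arc 2: start y=0.000, vy=10.799 → t=2.202, apex=5.944, x_land=71.371, impact vy=-10.799
  bounce: vy ← 0.51·10.799 = 5.507
Arc 3: start y=0.000, vy=5.507 → t=1.123, apex=1.546, x_land=86.159, impact vy=-5.507
  bounce: vy ← 0.51·5.507 = 2.809
Arc 4: start y=0.000, vy=2.809 → t=0.573, apex=0.402, x_land=93.700, impact vy=-2.809
  bounce: vy ← 0.51·2.809 = 1.432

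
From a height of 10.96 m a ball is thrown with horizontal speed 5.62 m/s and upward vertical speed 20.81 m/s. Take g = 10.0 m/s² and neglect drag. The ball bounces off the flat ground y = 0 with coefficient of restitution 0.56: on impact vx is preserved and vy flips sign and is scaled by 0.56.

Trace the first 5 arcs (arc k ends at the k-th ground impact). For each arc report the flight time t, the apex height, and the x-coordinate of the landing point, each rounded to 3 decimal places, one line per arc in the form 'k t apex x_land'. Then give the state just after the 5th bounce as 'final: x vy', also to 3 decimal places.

Arc 1: start y=10.960, vy=20.810 → t=4.635, apex=32.613, x_land=26.048, impact vy=-25.539
  bounce: vy ← 0.56·25.539 = 14.302
Arc 2: start y=0.000, vy=14.302 → t=2.860, apex=10.227, x_land=42.124, impact vy=-14.302
  bounce: vy ← 0.56·14.302 = 8.009
Arc 3: start y=0.000, vy=8.009 → t=1.602, apex=3.207, x_land=51.126, impact vy=-8.009
  bounce: vy ← 0.56·8.009 = 4.485
Arc 4: start y=0.000, vy=4.485 → t=0.897, apex=1.006, x_land=56.167, impact vy=-4.485
  bounce: vy ← 0.56·4.485 = 2.512
Arc 5: start y=0.000, vy=2.512 → t=0.502, apex=0.315, x_land=58.990, impact vy=-2.512
  bounce: vy ← 0.56·2.512 = 1.407

1 4.635 32.613 26.048
2 2.860 10.227 42.124
3 1.602 3.207 51.126
4 0.897 1.006 56.167
5 0.502 0.315 58.990
final: 58.990 1.407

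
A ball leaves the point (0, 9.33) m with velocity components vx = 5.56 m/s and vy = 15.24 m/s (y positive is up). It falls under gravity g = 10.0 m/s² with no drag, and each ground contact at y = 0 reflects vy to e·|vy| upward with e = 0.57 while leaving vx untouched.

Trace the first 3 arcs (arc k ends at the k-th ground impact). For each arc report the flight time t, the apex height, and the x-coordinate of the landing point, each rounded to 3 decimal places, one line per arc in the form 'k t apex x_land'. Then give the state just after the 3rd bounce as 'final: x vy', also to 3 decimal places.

Arc 1: start y=9.330, vy=15.240 → t=3.571, apex=20.943, x_land=19.853, impact vy=-20.466
  bounce: vy ← 0.57·20.466 = 11.666
Arc 2: start y=0.000, vy=11.666 → t=2.333, apex=6.804, x_land=32.825, impact vy=-11.666
  bounce: vy ← 0.57·11.666 = 6.649
Arc 3: start y=0.000, vy=6.649 → t=1.330, apex=2.211, x_land=40.219, impact vy=-6.649
  bounce: vy ← 0.57·6.649 = 3.790

1 3.571 20.943 19.853
2 2.333 6.804 32.825
3 1.330 2.211 40.219
final: 40.219 3.790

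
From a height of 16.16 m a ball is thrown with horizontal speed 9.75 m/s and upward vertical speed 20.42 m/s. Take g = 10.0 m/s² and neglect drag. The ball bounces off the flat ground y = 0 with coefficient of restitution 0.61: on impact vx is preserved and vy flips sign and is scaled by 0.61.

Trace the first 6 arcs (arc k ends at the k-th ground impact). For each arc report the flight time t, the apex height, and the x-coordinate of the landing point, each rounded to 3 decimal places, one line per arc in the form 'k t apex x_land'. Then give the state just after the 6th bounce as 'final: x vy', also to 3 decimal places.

1 4.763 37.009 46.436
2 3.319 13.771 78.797
3 2.025 5.124 98.538
4 1.235 1.907 110.580
5 0.753 0.709 117.925
6 0.460 0.264 122.406
final: 122.406 1.402

Arc 1: start y=16.160, vy=20.420 → t=4.763, apex=37.009, x_land=46.436, impact vy=-27.206
  bounce: vy ← 0.61·27.206 = 16.596
Arc 2: start y=0.000, vy=16.596 → t=3.319, apex=13.771, x_land=78.797, impact vy=-16.596
  bounce: vy ← 0.61·16.596 = 10.123
Arc 3: start y=0.000, vy=10.123 → t=2.025, apex=5.124, x_land=98.538, impact vy=-10.123
  bounce: vy ← 0.61·10.123 = 6.175
Arc 4: start y=0.000, vy=6.175 → t=1.235, apex=1.907, x_land=110.580, impact vy=-6.175
  bounce: vy ← 0.61·6.175 = 3.767
Arc 5: start y=0.000, vy=3.767 → t=0.753, apex=0.709, x_land=117.925, impact vy=-3.767
  bounce: vy ← 0.61·3.767 = 2.298
Arc 6: start y=0.000, vy=2.298 → t=0.460, apex=0.264, x_land=122.406, impact vy=-2.298
  bounce: vy ← 0.61·2.298 = 1.402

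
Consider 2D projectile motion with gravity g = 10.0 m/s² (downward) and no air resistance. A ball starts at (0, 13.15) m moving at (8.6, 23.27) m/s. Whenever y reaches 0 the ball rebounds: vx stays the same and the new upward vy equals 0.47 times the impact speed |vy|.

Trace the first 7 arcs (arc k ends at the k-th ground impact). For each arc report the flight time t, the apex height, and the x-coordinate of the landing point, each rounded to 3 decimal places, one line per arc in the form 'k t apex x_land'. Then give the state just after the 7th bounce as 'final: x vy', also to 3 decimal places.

1 5.163 40.225 44.405
2 2.666 8.886 67.334
3 1.253 1.963 78.111
4 0.589 0.434 83.176
5 0.277 0.096 85.556
6 0.130 0.021 86.675
7 0.061 0.005 87.201
final: 87.201 0.144

Arc 1: start y=13.150, vy=23.270 → t=5.163, apex=40.225, x_land=44.405, impact vy=-28.364
  bounce: vy ← 0.47·28.364 = 13.331
Arc 2: start y=0.000, vy=13.331 → t=2.666, apex=8.886, x_land=67.334, impact vy=-13.331
  bounce: vy ← 0.47·13.331 = 6.266
Arc 3: start y=0.000, vy=6.266 → t=1.253, apex=1.963, x_land=78.111, impact vy=-6.266
  bounce: vy ← 0.47·6.266 = 2.945
Arc 4: start y=0.000, vy=2.945 → t=0.589, apex=0.434, x_land=83.176, impact vy=-2.945
  bounce: vy ← 0.47·2.945 = 1.384
Arc 5: start y=0.000, vy=1.384 → t=0.277, apex=0.096, x_land=85.556, impact vy=-1.384
  bounce: vy ← 0.47·1.384 = 0.651
Arc 6: start y=0.000, vy=0.651 → t=0.130, apex=0.021, x_land=86.675, impact vy=-0.651
  bounce: vy ← 0.47·0.651 = 0.306
Arc 7: start y=0.000, vy=0.306 → t=0.061, apex=0.005, x_land=87.201, impact vy=-0.306
  bounce: vy ← 0.47·0.306 = 0.144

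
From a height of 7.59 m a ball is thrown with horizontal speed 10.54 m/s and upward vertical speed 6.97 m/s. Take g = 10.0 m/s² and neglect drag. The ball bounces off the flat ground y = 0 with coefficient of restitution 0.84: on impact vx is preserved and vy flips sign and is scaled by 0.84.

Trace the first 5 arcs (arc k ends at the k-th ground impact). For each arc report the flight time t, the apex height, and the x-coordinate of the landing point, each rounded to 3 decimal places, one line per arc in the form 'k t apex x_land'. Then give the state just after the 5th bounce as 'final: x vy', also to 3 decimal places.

Arc 1: start y=7.590, vy=6.970 → t=2.113, apex=10.019, x_land=22.266, impact vy=-14.156
  bounce: vy ← 0.84·14.156 = 11.891
Arc 2: start y=0.000, vy=11.891 → t=2.378, apex=7.069, x_land=47.332, impact vy=-11.891
  bounce: vy ← 0.84·11.891 = 9.988
Arc 3: start y=0.000, vy=9.988 → t=1.998, apex=4.988, x_land=68.387, impact vy=-9.988
  bounce: vy ← 0.84·9.988 = 8.390
Arc 4: start y=0.000, vy=8.390 → t=1.678, apex=3.520, x_land=86.073, impact vy=-8.390
  bounce: vy ← 0.84·8.390 = 7.048
Arc 5: start y=0.000, vy=7.048 → t=1.410, apex=2.483, x_land=100.930, impact vy=-7.048
  bounce: vy ← 0.84·7.048 = 5.920

1 2.113 10.019 22.266
2 2.378 7.069 47.332
3 1.998 4.988 68.387
4 1.678 3.520 86.073
5 1.410 2.483 100.930
final: 100.930 5.920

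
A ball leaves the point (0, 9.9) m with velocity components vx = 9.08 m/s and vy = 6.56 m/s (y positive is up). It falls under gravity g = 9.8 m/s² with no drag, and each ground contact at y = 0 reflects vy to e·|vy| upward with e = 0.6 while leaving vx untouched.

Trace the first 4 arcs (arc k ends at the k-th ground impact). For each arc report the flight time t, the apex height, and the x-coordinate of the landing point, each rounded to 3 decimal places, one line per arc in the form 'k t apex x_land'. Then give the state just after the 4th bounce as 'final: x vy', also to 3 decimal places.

1 2.241 12.096 20.344
2 1.885 4.354 37.463
3 1.131 1.568 47.735
4 0.679 0.564 53.898
final: 53.898 1.995

Arc 1: start y=9.900, vy=6.560 → t=2.241, apex=12.096, x_land=20.344, impact vy=-15.397
  bounce: vy ← 0.6·15.397 = 9.238
Arc 2: start y=0.000, vy=9.238 → t=1.885, apex=4.354, x_land=37.463, impact vy=-9.238
  bounce: vy ← 0.6·9.238 = 5.543
Arc 3: start y=0.000, vy=5.543 → t=1.131, apex=1.568, x_land=47.735, impact vy=-5.543
  bounce: vy ← 0.6·5.543 = 3.326
Arc 4: start y=0.000, vy=3.326 → t=0.679, apex=0.564, x_land=53.898, impact vy=-3.326
  bounce: vy ← 0.6·3.326 = 1.995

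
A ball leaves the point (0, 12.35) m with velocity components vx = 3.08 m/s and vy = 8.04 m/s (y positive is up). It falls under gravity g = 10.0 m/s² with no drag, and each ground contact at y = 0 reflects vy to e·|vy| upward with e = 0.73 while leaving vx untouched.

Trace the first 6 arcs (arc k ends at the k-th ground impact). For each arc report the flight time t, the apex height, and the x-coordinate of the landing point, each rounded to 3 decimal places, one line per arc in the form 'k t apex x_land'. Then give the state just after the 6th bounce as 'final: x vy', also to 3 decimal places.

1 2.569 15.582 7.914
2 2.577 8.304 15.852
3 1.881 4.425 21.647
4 1.373 2.358 25.877
5 1.003 1.257 28.965
6 0.732 0.670 31.220
final: 31.220 2.672

Arc 1: start y=12.350, vy=8.040 → t=2.569, apex=15.582, x_land=7.914, impact vy=-17.653
  bounce: vy ← 0.73·17.653 = 12.887
Arc 2: start y=0.000, vy=12.887 → t=2.577, apex=8.304, x_land=15.852, impact vy=-12.887
  bounce: vy ← 0.73·12.887 = 9.407
Arc 3: start y=0.000, vy=9.407 → t=1.881, apex=4.425, x_land=21.647, impact vy=-9.407
  bounce: vy ← 0.73·9.407 = 6.867
Arc 4: start y=0.000, vy=6.867 → t=1.373, apex=2.358, x_land=25.877, impact vy=-6.867
  bounce: vy ← 0.73·6.867 = 5.013
Arc 5: start y=0.000, vy=5.013 → t=1.003, apex=1.257, x_land=28.965, impact vy=-5.013
  bounce: vy ← 0.73·5.013 = 3.660
Arc 6: start y=0.000, vy=3.660 → t=0.732, apex=0.670, x_land=31.220, impact vy=-3.660
  bounce: vy ← 0.73·3.660 = 2.672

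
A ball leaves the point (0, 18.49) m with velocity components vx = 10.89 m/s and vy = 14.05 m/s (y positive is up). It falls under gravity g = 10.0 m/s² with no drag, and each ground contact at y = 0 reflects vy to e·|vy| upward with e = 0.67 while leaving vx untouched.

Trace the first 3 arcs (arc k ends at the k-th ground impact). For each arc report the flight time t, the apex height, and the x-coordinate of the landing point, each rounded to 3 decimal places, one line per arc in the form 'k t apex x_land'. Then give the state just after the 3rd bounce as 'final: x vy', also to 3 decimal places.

1 3.787 28.360 41.236
2 3.191 12.731 75.990
3 2.138 5.715 99.275
final: 99.275 7.163

Arc 1: start y=18.490, vy=14.050 → t=3.787, apex=28.360, x_land=41.236, impact vy=-23.816
  bounce: vy ← 0.67·23.816 = 15.957
Arc 2: start y=0.000, vy=15.957 → t=3.191, apex=12.731, x_land=75.990, impact vy=-15.957
  bounce: vy ← 0.67·15.957 = 10.691
Arc 3: start y=0.000, vy=10.691 → t=2.138, apex=5.715, x_land=99.275, impact vy=-10.691
  bounce: vy ← 0.67·10.691 = 7.163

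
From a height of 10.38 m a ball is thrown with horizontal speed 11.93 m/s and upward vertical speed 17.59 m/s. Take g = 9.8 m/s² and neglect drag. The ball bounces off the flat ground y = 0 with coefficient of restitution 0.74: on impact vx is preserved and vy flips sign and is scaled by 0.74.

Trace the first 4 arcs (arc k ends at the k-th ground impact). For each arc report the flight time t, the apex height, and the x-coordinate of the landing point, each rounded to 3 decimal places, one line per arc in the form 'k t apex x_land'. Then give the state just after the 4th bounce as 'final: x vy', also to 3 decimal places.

Arc 1: start y=10.380, vy=17.590 → t=4.106, apex=26.166, x_land=48.982, impact vy=-22.646
  bounce: vy ← 0.74·22.646 = 16.758
Arc 2: start y=0.000, vy=16.758 → t=3.420, apex=14.329, x_land=89.783, impact vy=-16.758
  bounce: vy ← 0.74·16.758 = 12.401
Arc 3: start y=0.000, vy=12.401 → t=2.531, apex=7.846, x_land=119.976, impact vy=-12.401
  bounce: vy ← 0.74·12.401 = 9.177
Arc 4: start y=0.000, vy=9.177 → t=1.873, apex=4.297, x_land=142.319, impact vy=-9.177
  bounce: vy ← 0.74·9.177 = 6.791

1 4.106 26.166 48.982
2 3.420 14.329 89.783
3 2.531 7.846 119.976
4 1.873 4.297 142.319
final: 142.319 6.791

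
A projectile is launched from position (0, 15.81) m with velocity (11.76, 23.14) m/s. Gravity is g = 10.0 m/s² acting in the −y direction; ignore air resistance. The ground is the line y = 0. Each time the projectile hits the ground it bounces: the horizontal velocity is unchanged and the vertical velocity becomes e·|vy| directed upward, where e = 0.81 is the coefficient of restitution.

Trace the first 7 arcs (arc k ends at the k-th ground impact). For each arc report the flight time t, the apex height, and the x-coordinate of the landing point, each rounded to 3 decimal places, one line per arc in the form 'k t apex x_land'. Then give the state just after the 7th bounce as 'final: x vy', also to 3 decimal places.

Arc 1: start y=15.810, vy=23.140 → t=5.232, apex=42.583, x_land=61.532, impact vy=-29.183
  bounce: vy ← 0.81·29.183 = 23.638
Arc 2: start y=0.000, vy=23.638 → t=4.728, apex=27.939, x_land=117.130, impact vy=-23.638
  bounce: vy ← 0.81·23.638 = 19.147
Arc 3: start y=0.000, vy=19.147 → t=3.829, apex=18.331, x_land=162.164, impact vy=-19.147
  bounce: vy ← 0.81·19.147 = 15.509
Arc 4: start y=0.000, vy=15.509 → t=3.102, apex=12.027, x_land=198.641, impact vy=-15.509
  bounce: vy ← 0.81·15.509 = 12.562
Arc 5: start y=0.000, vy=12.562 → t=2.512, apex=7.891, x_land=228.188, impact vy=-12.562
  bounce: vy ← 0.81·12.562 = 10.176
Arc 6: start y=0.000, vy=10.176 → t=2.035, apex=5.177, x_land=252.121, impact vy=-10.176
  bounce: vy ← 0.81·10.176 = 8.242
Arc 7: start y=0.000, vy=8.242 → t=1.648, apex=3.397, x_land=271.506, impact vy=-8.242
  bounce: vy ← 0.81·8.242 = 6.676

1 5.232 42.583 61.532
2 4.728 27.939 117.130
3 3.829 18.331 162.164
4 3.102 12.027 198.641
5 2.512 7.891 228.188
6 2.035 5.177 252.121
7 1.648 3.397 271.506
final: 271.506 6.676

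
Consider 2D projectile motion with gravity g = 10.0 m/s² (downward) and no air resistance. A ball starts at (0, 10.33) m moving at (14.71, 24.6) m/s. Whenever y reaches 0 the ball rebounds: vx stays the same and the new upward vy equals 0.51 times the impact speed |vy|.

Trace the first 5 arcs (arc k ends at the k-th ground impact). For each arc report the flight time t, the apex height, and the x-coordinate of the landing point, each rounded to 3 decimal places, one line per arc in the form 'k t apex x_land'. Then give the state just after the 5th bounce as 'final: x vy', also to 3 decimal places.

1 5.309 40.588 78.097
2 2.906 10.557 120.847
3 1.482 2.746 142.649
4 0.756 0.714 153.768
5 0.386 0.186 159.438
final: 159.438 0.983

Arc 1: start y=10.330, vy=24.600 → t=5.309, apex=40.588, x_land=78.097, impact vy=-28.491
  bounce: vy ← 0.51·28.491 = 14.531
Arc 2: start y=0.000, vy=14.531 → t=2.906, apex=10.557, x_land=120.847, impact vy=-14.531
  bounce: vy ← 0.51·14.531 = 7.411
Arc 3: start y=0.000, vy=7.411 → t=1.482, apex=2.746, x_land=142.649, impact vy=-7.411
  bounce: vy ← 0.51·7.411 = 3.779
Arc 4: start y=0.000, vy=3.779 → t=0.756, apex=0.714, x_land=153.768, impact vy=-3.779
  bounce: vy ← 0.51·3.779 = 1.928
Arc 5: start y=0.000, vy=1.928 → t=0.386, apex=0.186, x_land=159.438, impact vy=-1.928
  bounce: vy ← 0.51·1.928 = 0.983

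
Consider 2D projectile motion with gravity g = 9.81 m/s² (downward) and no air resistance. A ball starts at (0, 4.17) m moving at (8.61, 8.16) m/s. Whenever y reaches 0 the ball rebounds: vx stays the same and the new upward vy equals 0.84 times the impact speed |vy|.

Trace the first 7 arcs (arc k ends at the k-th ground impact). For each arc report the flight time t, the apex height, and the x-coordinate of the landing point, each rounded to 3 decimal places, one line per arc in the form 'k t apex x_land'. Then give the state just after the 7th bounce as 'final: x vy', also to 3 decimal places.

Arc 1: start y=4.170, vy=8.160 → t=2.074, apex=7.564, x_land=17.854, impact vy=-12.182
  bounce: vy ← 0.84·12.182 = 10.233
Arc 2: start y=0.000, vy=10.233 → t=2.086, apex=5.337, x_land=35.816, impact vy=-10.233
  bounce: vy ← 0.84·10.233 = 8.596
Arc 3: start y=0.000, vy=8.596 → t=1.752, apex=3.766, x_land=50.904, impact vy=-8.596
  bounce: vy ← 0.84·8.596 = 7.220
Arc 4: start y=0.000, vy=7.220 → t=1.472, apex=2.657, x_land=63.578, impact vy=-7.220
  bounce: vy ← 0.84·7.220 = 6.065
Arc 5: start y=0.000, vy=6.065 → t=1.237, apex=1.875, x_land=74.225, impact vy=-6.065
  bounce: vy ← 0.84·6.065 = 5.095
Arc 6: start y=0.000, vy=5.095 → t=1.039, apex=1.323, x_land=83.168, impact vy=-5.095
  bounce: vy ← 0.84·5.095 = 4.280
Arc 7: start y=0.000, vy=4.280 → t=0.872, apex=0.933, x_land=90.680, impact vy=-4.280
  bounce: vy ← 0.84·4.280 = 3.595

1 2.074 7.564 17.854
2 2.086 5.337 35.816
3 1.752 3.766 50.904
4 1.472 2.657 63.578
5 1.237 1.875 74.225
6 1.039 1.323 83.168
7 0.872 0.933 90.680
final: 90.680 3.595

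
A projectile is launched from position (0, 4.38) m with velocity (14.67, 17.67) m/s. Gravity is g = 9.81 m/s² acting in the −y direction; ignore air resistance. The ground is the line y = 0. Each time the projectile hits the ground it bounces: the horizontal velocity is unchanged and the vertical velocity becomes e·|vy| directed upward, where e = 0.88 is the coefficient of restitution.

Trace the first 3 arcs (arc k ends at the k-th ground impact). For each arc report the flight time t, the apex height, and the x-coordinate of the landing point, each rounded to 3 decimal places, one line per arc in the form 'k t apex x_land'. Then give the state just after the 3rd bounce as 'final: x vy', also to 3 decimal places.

Arc 1: start y=4.380, vy=17.670 → t=3.835, apex=20.294, x_land=56.264, impact vy=-19.954
  bounce: vy ← 0.88·19.954 = 17.560
Arc 2: start y=0.000, vy=17.560 → t=3.580, apex=15.716, x_land=108.781, impact vy=-17.560
  bounce: vy ← 0.88·17.560 = 15.452
Arc 3: start y=0.000, vy=15.452 → t=3.150, apex=12.170, x_land=154.997, impact vy=-15.452
  bounce: vy ← 0.88·15.452 = 13.598

1 3.835 20.294 56.264
2 3.580 15.716 108.781
3 3.150 12.170 154.997
final: 154.997 13.598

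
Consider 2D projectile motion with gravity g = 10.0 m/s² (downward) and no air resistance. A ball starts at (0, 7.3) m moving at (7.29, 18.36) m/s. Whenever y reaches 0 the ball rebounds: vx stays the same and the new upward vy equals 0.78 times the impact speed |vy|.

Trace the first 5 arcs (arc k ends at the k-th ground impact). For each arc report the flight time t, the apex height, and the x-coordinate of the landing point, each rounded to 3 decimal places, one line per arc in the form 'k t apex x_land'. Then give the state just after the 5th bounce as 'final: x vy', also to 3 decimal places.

1 4.034 24.154 29.407
2 3.429 14.696 54.403
3 2.674 8.941 73.900
4 2.086 5.440 89.107
5 1.627 3.309 100.969
final: 100.969 6.346

Arc 1: start y=7.300, vy=18.360 → t=4.034, apex=24.154, x_land=29.407, impact vy=-21.979
  bounce: vy ← 0.78·21.979 = 17.144
Arc 2: start y=0.000, vy=17.144 → t=3.429, apex=14.696, x_land=54.403, impact vy=-17.144
  bounce: vy ← 0.78·17.144 = 13.372
Arc 3: start y=0.000, vy=13.372 → t=2.674, apex=8.941, x_land=73.900, impact vy=-13.372
  bounce: vy ← 0.78·13.372 = 10.430
Arc 4: start y=0.000, vy=10.430 → t=2.086, apex=5.440, x_land=89.107, impact vy=-10.430
  bounce: vy ← 0.78·10.430 = 8.136
Arc 5: start y=0.000, vy=8.136 → t=1.627, apex=3.309, x_land=100.969, impact vy=-8.136
  bounce: vy ← 0.78·8.136 = 6.346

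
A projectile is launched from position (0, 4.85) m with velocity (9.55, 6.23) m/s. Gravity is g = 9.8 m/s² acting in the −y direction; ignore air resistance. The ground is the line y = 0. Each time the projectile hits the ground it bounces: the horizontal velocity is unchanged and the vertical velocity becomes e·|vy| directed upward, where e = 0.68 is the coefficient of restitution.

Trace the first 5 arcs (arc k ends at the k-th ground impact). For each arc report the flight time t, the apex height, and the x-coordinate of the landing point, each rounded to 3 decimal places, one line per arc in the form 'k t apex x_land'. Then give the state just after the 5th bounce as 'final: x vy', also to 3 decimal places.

1 1.816 6.830 17.346
2 1.606 3.158 32.681
3 1.092 1.460 43.108
4 0.742 0.675 50.198
5 0.505 0.312 55.020
final: 55.020 1.682

Arc 1: start y=4.850, vy=6.230 → t=1.816, apex=6.830, x_land=17.346, impact vy=-11.570
  bounce: vy ← 0.68·11.570 = 7.868
Arc 2: start y=0.000, vy=7.868 → t=1.606, apex=3.158, x_land=32.681, impact vy=-7.868
  bounce: vy ← 0.68·7.868 = 5.350
Arc 3: start y=0.000, vy=5.350 → t=1.092, apex=1.460, x_land=43.108, impact vy=-5.350
  bounce: vy ← 0.68·5.350 = 3.638
Arc 4: start y=0.000, vy=3.638 → t=0.742, apex=0.675, x_land=50.198, impact vy=-3.638
  bounce: vy ← 0.68·3.638 = 2.474
Arc 5: start y=0.000, vy=2.474 → t=0.505, apex=0.312, x_land=55.020, impact vy=-2.474
  bounce: vy ← 0.68·2.474 = 1.682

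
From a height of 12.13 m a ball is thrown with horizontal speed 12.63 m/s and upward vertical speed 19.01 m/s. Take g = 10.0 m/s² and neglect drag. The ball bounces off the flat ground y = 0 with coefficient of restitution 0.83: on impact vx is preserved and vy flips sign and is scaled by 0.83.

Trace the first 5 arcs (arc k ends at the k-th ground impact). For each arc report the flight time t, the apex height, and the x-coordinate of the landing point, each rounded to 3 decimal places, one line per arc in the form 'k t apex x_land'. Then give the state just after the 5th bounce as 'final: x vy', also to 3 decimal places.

1 4.359 30.199 55.049
2 4.080 20.804 106.575
3 3.386 14.332 149.341
4 2.810 9.873 184.837
5 2.333 6.802 214.299
final: 214.299 9.681

Arc 1: start y=12.130, vy=19.010 → t=4.359, apex=30.199, x_land=55.049, impact vy=-24.576
  bounce: vy ← 0.83·24.576 = 20.398
Arc 2: start y=0.000, vy=20.398 → t=4.080, apex=20.804, x_land=106.575, impact vy=-20.398
  bounce: vy ← 0.83·20.398 = 16.930
Arc 3: start y=0.000, vy=16.930 → t=3.386, apex=14.332, x_land=149.341, impact vy=-16.930
  bounce: vy ← 0.83·16.930 = 14.052
Arc 4: start y=0.000, vy=14.052 → t=2.810, apex=9.873, x_land=184.837, impact vy=-14.052
  bounce: vy ← 0.83·14.052 = 11.663
Arc 5: start y=0.000, vy=11.663 → t=2.333, apex=6.802, x_land=214.299, impact vy=-11.663
  bounce: vy ← 0.83·11.663 = 9.681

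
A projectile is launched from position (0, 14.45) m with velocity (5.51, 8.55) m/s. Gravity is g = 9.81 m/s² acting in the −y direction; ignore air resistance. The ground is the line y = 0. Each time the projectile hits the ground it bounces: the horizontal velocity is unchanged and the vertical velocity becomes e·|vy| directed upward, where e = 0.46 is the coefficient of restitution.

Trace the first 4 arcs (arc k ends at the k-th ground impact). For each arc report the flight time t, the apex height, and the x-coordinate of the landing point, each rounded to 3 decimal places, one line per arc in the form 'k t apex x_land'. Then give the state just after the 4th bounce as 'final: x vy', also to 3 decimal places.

Arc 1: start y=14.450, vy=8.550 → t=2.797, apex=18.176, x_land=15.409, impact vy=-18.884
  bounce: vy ← 0.46·18.884 = 8.687
Arc 2: start y=0.000, vy=8.687 → t=1.771, apex=3.846, x_land=25.167, impact vy=-8.687
  bounce: vy ← 0.46·8.687 = 3.996
Arc 3: start y=0.000, vy=3.996 → t=0.815, apex=0.814, x_land=29.656, impact vy=-3.996
  bounce: vy ← 0.46·3.996 = 1.838
Arc 4: start y=0.000, vy=1.838 → t=0.375, apex=0.172, x_land=31.721, impact vy=-1.838
  bounce: vy ← 0.46·1.838 = 0.846

1 2.797 18.176 15.409
2 1.771 3.846 25.167
3 0.815 0.814 29.656
4 0.375 0.172 31.721
final: 31.721 0.846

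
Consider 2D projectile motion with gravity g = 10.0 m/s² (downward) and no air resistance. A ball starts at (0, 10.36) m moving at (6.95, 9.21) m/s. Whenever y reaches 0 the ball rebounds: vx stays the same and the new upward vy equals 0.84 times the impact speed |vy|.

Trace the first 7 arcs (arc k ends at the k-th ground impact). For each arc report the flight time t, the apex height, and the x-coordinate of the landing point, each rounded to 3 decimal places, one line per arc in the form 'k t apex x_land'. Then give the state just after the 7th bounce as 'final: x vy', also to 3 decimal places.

Arc 1: start y=10.360, vy=9.210 → t=2.630, apex=14.601, x_land=18.278, impact vy=-17.089
  bounce: vy ← 0.84·17.089 = 14.355
Arc 2: start y=0.000, vy=14.355 → t=2.871, apex=10.303, x_land=38.230, impact vy=-14.355
  bounce: vy ← 0.84·14.355 = 12.058
Arc 3: start y=0.000, vy=12.058 → t=2.412, apex=7.270, x_land=54.991, impact vy=-12.058
  bounce: vy ← 0.84·12.058 = 10.129
Arc 4: start y=0.000, vy=10.129 → t=2.026, apex=5.129, x_land=69.069, impact vy=-10.129
  bounce: vy ← 0.84·10.129 = 8.508
Arc 5: start y=0.000, vy=8.508 → t=1.702, apex=3.619, x_land=80.895, impact vy=-8.508
  bounce: vy ← 0.84·8.508 = 7.147
Arc 6: start y=0.000, vy=7.147 → t=1.429, apex=2.554, x_land=90.829, impact vy=-7.147
  bounce: vy ← 0.84·7.147 = 6.003
Arc 7: start y=0.000, vy=6.003 → t=1.201, apex=1.802, x_land=99.174, impact vy=-6.003
  bounce: vy ← 0.84·6.003 = 5.043

1 2.630 14.601 18.278
2 2.871 10.303 38.230
3 2.412 7.270 54.991
4 2.026 5.129 69.069
5 1.702 3.619 80.895
6 1.429 2.554 90.829
7 1.201 1.802 99.174
final: 99.174 5.043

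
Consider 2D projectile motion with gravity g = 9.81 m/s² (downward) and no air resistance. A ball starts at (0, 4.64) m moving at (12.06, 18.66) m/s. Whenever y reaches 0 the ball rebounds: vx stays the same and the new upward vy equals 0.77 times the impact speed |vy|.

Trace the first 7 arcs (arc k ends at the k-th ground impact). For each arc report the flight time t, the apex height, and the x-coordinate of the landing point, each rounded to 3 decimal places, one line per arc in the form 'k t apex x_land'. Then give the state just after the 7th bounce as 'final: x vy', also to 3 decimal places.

1 4.039 22.387 48.705
2 3.290 13.273 88.382
3 2.533 7.870 118.934
4 1.951 4.666 142.459
5 1.502 2.766 160.573
6 1.157 1.640 174.521
7 0.891 0.972 185.261
final: 185.261 3.363

Arc 1: start y=4.640, vy=18.660 → t=4.039, apex=22.387, x_land=48.705, impact vy=-20.958
  bounce: vy ← 0.77·20.958 = 16.138
Arc 2: start y=0.000, vy=16.138 → t=3.290, apex=13.273, x_land=88.382, impact vy=-16.138
  bounce: vy ← 0.77·16.138 = 12.426
Arc 3: start y=0.000, vy=12.426 → t=2.533, apex=7.870, x_land=118.934, impact vy=-12.426
  bounce: vy ← 0.77·12.426 = 9.568
Arc 4: start y=0.000, vy=9.568 → t=1.951, apex=4.666, x_land=142.459, impact vy=-9.568
  bounce: vy ← 0.77·9.568 = 7.367
Arc 5: start y=0.000, vy=7.367 → t=1.502, apex=2.766, x_land=160.573, impact vy=-7.367
  bounce: vy ← 0.77·7.367 = 5.673
Arc 6: start y=0.000, vy=5.673 → t=1.157, apex=1.640, x_land=174.521, impact vy=-5.673
  bounce: vy ← 0.77·5.673 = 4.368
Arc 7: start y=0.000, vy=4.368 → t=0.891, apex=0.972, x_land=185.261, impact vy=-4.368
  bounce: vy ← 0.77·4.368 = 3.363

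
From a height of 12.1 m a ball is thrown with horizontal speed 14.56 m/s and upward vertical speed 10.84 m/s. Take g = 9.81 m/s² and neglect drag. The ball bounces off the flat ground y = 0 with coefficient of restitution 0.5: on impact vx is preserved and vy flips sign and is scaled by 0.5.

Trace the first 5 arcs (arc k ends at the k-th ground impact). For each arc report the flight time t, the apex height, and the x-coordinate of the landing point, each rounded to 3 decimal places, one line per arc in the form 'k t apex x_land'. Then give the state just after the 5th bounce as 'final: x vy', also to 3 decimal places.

1 3.025 18.089 44.050
2 1.920 4.522 72.010
3 0.960 1.131 85.991
4 0.480 0.283 92.981
5 0.240 0.071 96.476
final: 96.476 0.589

Arc 1: start y=12.100, vy=10.840 → t=3.025, apex=18.089, x_land=44.050, impact vy=-18.839
  bounce: vy ← 0.5·18.839 = 9.419
Arc 2: start y=0.000, vy=9.419 → t=1.920, apex=4.522, x_land=72.010, impact vy=-9.419
  bounce: vy ← 0.5·9.419 = 4.710
Arc 3: start y=0.000, vy=4.710 → t=0.960, apex=1.131, x_land=85.991, impact vy=-4.710
  bounce: vy ← 0.5·4.710 = 2.355
Arc 4: start y=0.000, vy=2.355 → t=0.480, apex=0.283, x_land=92.981, impact vy=-2.355
  bounce: vy ← 0.5·2.355 = 1.177
Arc 5: start y=0.000, vy=1.177 → t=0.240, apex=0.071, x_land=96.476, impact vy=-1.177
  bounce: vy ← 0.5·1.177 = 0.589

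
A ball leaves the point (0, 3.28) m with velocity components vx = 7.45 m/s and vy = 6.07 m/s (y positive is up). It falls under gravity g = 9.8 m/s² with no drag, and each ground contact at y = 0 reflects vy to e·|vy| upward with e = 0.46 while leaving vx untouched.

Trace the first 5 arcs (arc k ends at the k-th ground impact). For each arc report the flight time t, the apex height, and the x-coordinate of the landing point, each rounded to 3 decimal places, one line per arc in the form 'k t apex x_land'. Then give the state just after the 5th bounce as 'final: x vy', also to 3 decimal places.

Arc 1: start y=3.280, vy=6.070 → t=1.646, apex=5.160, x_land=12.259, impact vy=-10.056
  bounce: vy ← 0.46·10.056 = 4.626
Arc 2: start y=0.000, vy=4.626 → t=0.944, apex=1.092, x_land=19.293, impact vy=-4.626
  bounce: vy ← 0.46·4.626 = 2.128
Arc 3: start y=0.000, vy=2.128 → t=0.434, apex=0.231, x_land=22.528, impact vy=-2.128
  bounce: vy ← 0.46·2.128 = 0.979
Arc 4: start y=0.000, vy=0.979 → t=0.200, apex=0.049, x_land=24.016, impact vy=-0.979
  bounce: vy ← 0.46·0.979 = 0.450
Arc 5: start y=0.000, vy=0.450 → t=0.092, apex=0.010, x_land=24.701, impact vy=-0.450
  bounce: vy ← 0.46·0.450 = 0.207

1 1.646 5.160 12.259
2 0.944 1.092 19.293
3 0.434 0.231 22.528
4 0.200 0.049 24.016
5 0.092 0.010 24.701
final: 24.701 0.207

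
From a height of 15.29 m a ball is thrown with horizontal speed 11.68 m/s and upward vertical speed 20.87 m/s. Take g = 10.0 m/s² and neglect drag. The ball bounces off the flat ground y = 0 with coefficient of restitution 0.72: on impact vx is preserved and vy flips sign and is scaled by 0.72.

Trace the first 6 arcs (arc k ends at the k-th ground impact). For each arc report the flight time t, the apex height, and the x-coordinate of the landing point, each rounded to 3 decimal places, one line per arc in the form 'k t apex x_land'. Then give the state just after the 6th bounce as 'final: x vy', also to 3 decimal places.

1 4.810 37.068 56.178
2 3.921 19.216 101.973
3 2.823 9.962 134.946
4 2.033 5.164 158.686
5 1.463 2.677 175.779
6 1.054 1.388 188.086
final: 188.086 3.793

Arc 1: start y=15.290, vy=20.870 → t=4.810, apex=37.068, x_land=56.178, impact vy=-27.228
  bounce: vy ← 0.72·27.228 = 19.604
Arc 2: start y=0.000, vy=19.604 → t=3.921, apex=19.216, x_land=101.973, impact vy=-19.604
  bounce: vy ← 0.72·19.604 = 14.115
Arc 3: start y=0.000, vy=14.115 → t=2.823, apex=9.962, x_land=134.946, impact vy=-14.115
  bounce: vy ← 0.72·14.115 = 10.163
Arc 4: start y=0.000, vy=10.163 → t=2.033, apex=5.164, x_land=158.686, impact vy=-10.163
  bounce: vy ← 0.72·10.163 = 7.317
Arc 5: start y=0.000, vy=7.317 → t=1.463, apex=2.677, x_land=175.779, impact vy=-7.317
  bounce: vy ← 0.72·7.317 = 5.268
Arc 6: start y=0.000, vy=5.268 → t=1.054, apex=1.388, x_land=188.086, impact vy=-5.268
  bounce: vy ← 0.72·5.268 = 3.793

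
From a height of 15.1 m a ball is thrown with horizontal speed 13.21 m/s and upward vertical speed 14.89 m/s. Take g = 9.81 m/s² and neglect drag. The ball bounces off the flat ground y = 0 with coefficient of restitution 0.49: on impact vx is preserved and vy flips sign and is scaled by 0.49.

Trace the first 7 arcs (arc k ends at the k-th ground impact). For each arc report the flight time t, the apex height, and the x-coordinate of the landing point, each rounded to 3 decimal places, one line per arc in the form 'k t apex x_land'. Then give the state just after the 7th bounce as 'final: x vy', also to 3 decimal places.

1 3.838 26.400 50.698
2 2.274 6.339 80.732
3 1.114 1.522 95.448
4 0.546 0.365 102.660
5 0.267 0.088 106.193
6 0.131 0.021 107.924
7 0.064 0.005 108.773
final: 108.773 0.154

Arc 1: start y=15.100, vy=14.890 → t=3.838, apex=26.400, x_land=50.698, impact vy=-22.759
  bounce: vy ← 0.49·22.759 = 11.152
Arc 2: start y=0.000, vy=11.152 → t=2.274, apex=6.339, x_land=80.732, impact vy=-11.152
  bounce: vy ← 0.49·11.152 = 5.464
Arc 3: start y=0.000, vy=5.464 → t=1.114, apex=1.522, x_land=95.448, impact vy=-5.464
  bounce: vy ← 0.49·5.464 = 2.678
Arc 4: start y=0.000, vy=2.678 → t=0.546, apex=0.365, x_land=102.660, impact vy=-2.678
  bounce: vy ← 0.49·2.678 = 1.312
Arc 5: start y=0.000, vy=1.312 → t=0.267, apex=0.088, x_land=106.193, impact vy=-1.312
  bounce: vy ← 0.49·1.312 = 0.643
Arc 6: start y=0.000, vy=0.643 → t=0.131, apex=0.021, x_land=107.924, impact vy=-0.643
  bounce: vy ← 0.49·0.643 = 0.315
Arc 7: start y=0.000, vy=0.315 → t=0.064, apex=0.005, x_land=108.773, impact vy=-0.315
  bounce: vy ← 0.49·0.315 = 0.154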